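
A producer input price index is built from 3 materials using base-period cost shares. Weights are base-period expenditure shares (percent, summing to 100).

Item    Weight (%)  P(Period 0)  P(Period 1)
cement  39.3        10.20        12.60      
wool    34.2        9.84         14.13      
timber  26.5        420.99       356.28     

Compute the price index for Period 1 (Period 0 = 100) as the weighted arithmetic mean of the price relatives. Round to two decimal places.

cement: 39.3 × (12.60/10.20) = 39.3 × 1.235294 = 48.5471
wool: 34.2 × (14.13/9.84) = 34.2 × 1.435976 = 49.1104
timber: 26.5 × (356.28/420.99) = 26.5 × 0.846291 = 22.4267
Index = Σ wᵢ·(p₁ᵢ/p₀ᵢ) = 48.5471 + 49.1104 + 22.4267 = 120.0841

120.08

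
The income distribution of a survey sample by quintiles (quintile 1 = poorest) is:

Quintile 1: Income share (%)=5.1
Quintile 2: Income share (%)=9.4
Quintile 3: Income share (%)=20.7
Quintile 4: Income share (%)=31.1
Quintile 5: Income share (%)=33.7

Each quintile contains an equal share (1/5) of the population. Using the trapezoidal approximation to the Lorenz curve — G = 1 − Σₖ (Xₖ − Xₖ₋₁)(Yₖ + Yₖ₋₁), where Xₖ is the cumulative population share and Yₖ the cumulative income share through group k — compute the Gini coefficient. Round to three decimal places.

Cumulative income shares Yₖ: 0.0510, 0.1450, 0.3520, 0.6630, 1.0000
Σ (Xₖ−Xₖ₋₁)(Yₖ+Yₖ₋₁) = (1/5)(0.0510+0.0000) + (1/5)(0.1450+0.0510) + (1/5)(0.3520+0.1450) + (1/5)(0.6630+0.3520) + (1/5)(1.0000+0.6630)
  = 0.0102 + 0.0392 + 0.0994 + 0.2030 + 0.3326 = 0.6844
G = 1 − 0.6844 = 0.3156

0.316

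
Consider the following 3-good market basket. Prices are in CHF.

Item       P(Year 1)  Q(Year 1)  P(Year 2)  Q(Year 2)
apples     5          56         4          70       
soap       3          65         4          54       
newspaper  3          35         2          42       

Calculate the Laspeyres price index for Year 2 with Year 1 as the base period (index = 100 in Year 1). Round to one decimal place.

95.5

Laspeyres price index uses base-period quantities as weights.
ΣP(Year 2)·Q(Year 1) = 4×56 + 4×65 + 2×35 = 224 + 260 + 70 = 554
ΣP(Year 1)·Q(Year 1) = 5×56 + 3×65 + 3×35 = 280 + 195 + 105 = 580
Index = 554 / 580 × 100 = 95.5172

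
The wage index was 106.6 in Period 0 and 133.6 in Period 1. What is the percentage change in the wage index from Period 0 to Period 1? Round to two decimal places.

25.33%

Change = (133.6 − 106.6) / 106.6 × 100
       = 27.0 / 106.6 × 100 = 25.3283%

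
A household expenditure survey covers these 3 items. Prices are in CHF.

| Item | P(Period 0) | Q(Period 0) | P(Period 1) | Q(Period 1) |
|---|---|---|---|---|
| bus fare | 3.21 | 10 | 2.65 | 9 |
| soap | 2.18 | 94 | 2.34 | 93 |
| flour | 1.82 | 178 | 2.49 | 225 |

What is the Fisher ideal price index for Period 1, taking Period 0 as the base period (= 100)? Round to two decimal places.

123.99

Laspeyres component (base-period weights):
ΣP(Period 1)Q(Period 0) = 2.65×10 + 2.34×94 + 2.49×178 = 26.5 + 219.96 + 443.22 = 689.68
ΣP(Period 0)Q(Period 0) = 3.21×10 + 2.18×94 + 1.82×178 = 32.1 + 204.92 + 323.96 = 560.98
L = 689.68 / 560.98 × 100 = 122.9420
Paasche component (current-period weights):
ΣP(Period 1)Q(Period 1) = 2.65×9 + 2.34×93 + 2.49×225 = 23.85 + 217.62 + 560.25 = 801.72
ΣP(Period 0)Q(Period 1) = 3.21×9 + 2.18×93 + 1.82×225 = 28.89 + 202.74 + 409.5 = 641.13
P = 801.72 / 641.13 × 100 = 125.0480
Fisher = √(L × P) = √(122.9420 × 125.0480) = 123.9905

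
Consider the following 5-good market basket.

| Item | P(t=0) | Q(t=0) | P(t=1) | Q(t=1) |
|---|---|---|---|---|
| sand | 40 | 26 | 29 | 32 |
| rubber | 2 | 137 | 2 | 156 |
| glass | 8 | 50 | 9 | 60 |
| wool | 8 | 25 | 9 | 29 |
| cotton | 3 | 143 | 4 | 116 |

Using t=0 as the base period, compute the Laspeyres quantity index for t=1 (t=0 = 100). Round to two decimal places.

Laspeyres quantity index uses base-period prices as weights.
ΣP(t=0)·Q(t=1) = 40×32 + 2×156 + 8×60 + 8×29 + 3×116 = 1280 + 312 + 480 + 232 + 348 = 2652
ΣP(t=0)·Q(t=0) = 40×26 + 2×137 + 8×50 + 8×25 + 3×143 = 1040 + 274 + 400 + 200 + 429 = 2343
Index = 2652 / 2343 × 100 = 113.1882

113.19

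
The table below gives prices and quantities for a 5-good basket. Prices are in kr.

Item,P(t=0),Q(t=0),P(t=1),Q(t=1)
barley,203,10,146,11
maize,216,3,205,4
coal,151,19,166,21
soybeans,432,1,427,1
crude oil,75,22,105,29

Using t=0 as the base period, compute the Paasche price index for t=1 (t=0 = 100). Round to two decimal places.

105.74

Paasche price index uses current-period quantities as weights.
ΣP(t=1)·Q(t=1) = 146×11 + 205×4 + 166×21 + 427×1 + 105×29 = 1606 + 820 + 3486 + 427 + 3045 = 9384
ΣP(t=0)·Q(t=1) = 203×11 + 216×4 + 151×21 + 432×1 + 75×29 = 2233 + 864 + 3171 + 432 + 2175 = 8875
Index = 9384 / 8875 × 100 = 105.7352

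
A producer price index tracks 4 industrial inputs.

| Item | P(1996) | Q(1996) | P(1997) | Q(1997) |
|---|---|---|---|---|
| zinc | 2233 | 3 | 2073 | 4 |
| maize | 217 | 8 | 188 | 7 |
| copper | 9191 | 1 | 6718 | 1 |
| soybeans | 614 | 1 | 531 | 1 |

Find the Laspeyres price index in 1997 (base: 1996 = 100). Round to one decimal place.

82.1

Laspeyres price index uses base-period quantities as weights.
ΣP(1997)·Q(1996) = 2073×3 + 188×8 + 6718×1 + 531×1 = 6219 + 1504 + 6718 + 531 = 14972
ΣP(1996)·Q(1996) = 2233×3 + 217×8 + 9191×1 + 614×1 = 6699 + 1736 + 9191 + 614 = 18240
Index = 14972 / 18240 × 100 = 82.0833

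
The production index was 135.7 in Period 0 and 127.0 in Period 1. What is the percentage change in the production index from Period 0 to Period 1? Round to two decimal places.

Change = (127.0 − 135.7) / 135.7 × 100
       = -8.7 / 135.7 × 100 = -6.4112%

-6.41%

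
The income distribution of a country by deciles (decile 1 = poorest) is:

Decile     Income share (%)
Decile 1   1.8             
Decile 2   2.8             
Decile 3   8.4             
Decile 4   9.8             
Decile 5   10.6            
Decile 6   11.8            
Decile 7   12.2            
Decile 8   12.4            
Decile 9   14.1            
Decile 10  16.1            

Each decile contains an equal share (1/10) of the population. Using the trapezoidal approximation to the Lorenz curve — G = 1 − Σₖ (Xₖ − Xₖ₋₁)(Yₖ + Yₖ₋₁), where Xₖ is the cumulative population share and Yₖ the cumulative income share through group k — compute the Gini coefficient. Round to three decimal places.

Cumulative income shares Yₖ: 0.0180, 0.0460, 0.1300, 0.2280, 0.3340, 0.4520, 0.5740, 0.6980, 0.8390, 1.0000
Σ (Xₖ−Xₖ₋₁)(Yₖ+Yₖ₋₁) = (1/10)(0.0180+0.0000) + (1/10)(0.0460+0.0180) + (1/10)(0.1300+0.0460) + (1/10)(0.2280+0.1300) + (1/10)(0.3340+0.2280) + (1/10)(0.4520+0.3340) + (1/10)(0.5740+0.4520) + (1/10)(0.6980+0.5740) + (1/10)(0.8390+0.6980) + (1/10)(1.0000+0.8390)
  = 0.0018 + 0.0064 + 0.0176 + 0.0358 + 0.0562 + 0.0786 + 0.1026 + 0.1272 + 0.1537 + 0.1839 = 0.7638
G = 1 − 0.7638 = 0.2362

0.236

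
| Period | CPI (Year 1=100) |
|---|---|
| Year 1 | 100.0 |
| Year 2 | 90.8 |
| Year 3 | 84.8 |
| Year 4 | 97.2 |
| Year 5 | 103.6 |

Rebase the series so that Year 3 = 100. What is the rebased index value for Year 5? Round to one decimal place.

Rebased(Year 5) = 103.6 / 84.8 × 100 = 122.1698

122.2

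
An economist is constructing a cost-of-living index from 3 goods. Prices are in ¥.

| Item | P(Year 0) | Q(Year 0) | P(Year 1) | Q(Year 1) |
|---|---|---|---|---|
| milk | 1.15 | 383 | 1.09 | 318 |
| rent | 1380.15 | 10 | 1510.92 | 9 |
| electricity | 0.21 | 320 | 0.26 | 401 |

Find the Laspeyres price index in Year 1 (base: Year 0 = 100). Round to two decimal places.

109.09

Laspeyres price index uses base-period quantities as weights.
ΣP(Year 1)·Q(Year 0) = 1.09×383 + 1510.92×10 + 0.26×320 = 417.47 + 15109.2 + 83.2 = 15609.87
ΣP(Year 0)·Q(Year 0) = 1.15×383 + 1380.15×10 + 0.21×320 = 440.45 + 13801.5 + 67.2 = 14309.15
Index = 15609.87 / 14309.15 × 100 = 109.0901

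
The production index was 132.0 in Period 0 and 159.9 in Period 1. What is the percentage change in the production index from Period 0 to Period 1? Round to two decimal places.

21.14%

Change = (159.9 − 132.0) / 132.0 × 100
       = 27.9 / 132.0 × 100 = 21.1364%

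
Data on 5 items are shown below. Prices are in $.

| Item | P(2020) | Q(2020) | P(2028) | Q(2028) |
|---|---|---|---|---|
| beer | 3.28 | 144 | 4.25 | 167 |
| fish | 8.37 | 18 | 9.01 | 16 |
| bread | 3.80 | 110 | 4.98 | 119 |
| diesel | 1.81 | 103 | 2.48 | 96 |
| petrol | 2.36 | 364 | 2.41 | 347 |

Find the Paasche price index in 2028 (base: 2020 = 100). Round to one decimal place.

118.5

Paasche price index uses current-period quantities as weights.
ΣP(2028)·Q(2028) = 4.25×167 + 9.01×16 + 4.98×119 + 2.48×96 + 2.41×347 = 709.75 + 144.16 + 592.62 + 238.08 + 836.27 = 2520.88
ΣP(2020)·Q(2028) = 3.28×167 + 8.37×16 + 3.80×119 + 1.81×96 + 2.36×347 = 547.76 + 133.92 + 452.2 + 173.76 + 818.92 = 2126.56
Index = 2520.88 / 2126.56 × 100 = 118.5426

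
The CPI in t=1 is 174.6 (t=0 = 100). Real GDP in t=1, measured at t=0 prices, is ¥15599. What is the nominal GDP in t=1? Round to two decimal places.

Nominal = Real × (Index/100) = 15599 × (174.6/100)
        = 15599 × 1.746 = 27235.8540

27235.85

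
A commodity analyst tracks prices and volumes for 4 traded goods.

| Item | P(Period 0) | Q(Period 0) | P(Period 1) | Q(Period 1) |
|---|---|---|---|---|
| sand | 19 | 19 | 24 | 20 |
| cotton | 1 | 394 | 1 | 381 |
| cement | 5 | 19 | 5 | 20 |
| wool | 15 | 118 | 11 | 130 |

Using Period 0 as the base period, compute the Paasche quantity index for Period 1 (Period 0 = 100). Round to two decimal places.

106.60

Paasche quantity index uses current-period prices as weights.
ΣP(Period 1)·Q(Period 1) = 24×20 + 1×381 + 5×20 + 11×130 = 480 + 381 + 100 + 1430 = 2391
ΣP(Period 1)·Q(Period 0) = 24×19 + 1×394 + 5×19 + 11×118 = 456 + 394 + 95 + 1298 = 2243
Index = 2391 / 2243 × 100 = 106.5983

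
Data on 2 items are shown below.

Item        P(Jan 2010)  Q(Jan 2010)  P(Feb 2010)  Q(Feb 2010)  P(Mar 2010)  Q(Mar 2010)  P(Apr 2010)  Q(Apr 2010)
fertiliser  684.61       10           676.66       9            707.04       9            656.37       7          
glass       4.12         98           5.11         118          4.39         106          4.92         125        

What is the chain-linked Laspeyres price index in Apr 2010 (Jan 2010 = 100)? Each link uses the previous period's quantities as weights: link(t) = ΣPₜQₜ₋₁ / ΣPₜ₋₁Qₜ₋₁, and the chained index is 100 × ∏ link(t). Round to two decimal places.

97.03

Link Jan 2010→Feb 2010:
ΣP(Feb 2010)Q(Jan 2010) = 676.66×10 + 5.11×98 = 6766.6 + 500.78 = 7267.38
ΣP(Jan 2010)Q(Jan 2010) = 684.61×10 + 4.12×98 = 6846.1 + 403.76 = 7249.86
link = 7267.38/7249.86 = 1.002417
Link Feb 2010→Mar 2010:
ΣP(Mar 2010)Q(Feb 2010) = 707.04×9 + 4.39×118 = 6363.36 + 518.02 = 6881.38
ΣP(Feb 2010)Q(Feb 2010) = 676.66×9 + 5.11×118 = 6089.94 + 602.98 = 6692.92
link = 6881.38/6692.92 = 1.028158
Link Mar 2010→Apr 2010:
ΣP(Apr 2010)Q(Mar 2010) = 656.37×9 + 4.92×106 = 5907.33 + 521.52 = 6428.85
ΣP(Mar 2010)Q(Mar 2010) = 707.04×9 + 4.39×106 = 6363.36 + 465.34 = 6828.7
link = 6428.85/6828.7 = 0.941446
Chained index = 100 × 1.002417 × 1.028158 × 0.941446 = 97.0294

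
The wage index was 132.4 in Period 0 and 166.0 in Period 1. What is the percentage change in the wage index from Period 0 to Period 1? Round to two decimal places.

25.38%

Change = (166.0 − 132.4) / 132.4 × 100
       = 33.6 / 132.4 × 100 = 25.3776%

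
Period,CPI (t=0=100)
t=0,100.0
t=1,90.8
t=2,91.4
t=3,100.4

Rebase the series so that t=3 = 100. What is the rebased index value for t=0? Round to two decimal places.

Rebased(t=0) = 100.0 / 100.4 × 100 = 99.6016

99.60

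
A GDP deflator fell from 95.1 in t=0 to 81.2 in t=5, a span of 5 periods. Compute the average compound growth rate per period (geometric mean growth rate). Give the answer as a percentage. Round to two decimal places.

Growth factor = (81.2/95.1)^(1/5) = (0.853838)^(1/5) = 0.968891
Growth rate = 0.968891 − 1 = -0.031109 = -3.1109%

-3.11%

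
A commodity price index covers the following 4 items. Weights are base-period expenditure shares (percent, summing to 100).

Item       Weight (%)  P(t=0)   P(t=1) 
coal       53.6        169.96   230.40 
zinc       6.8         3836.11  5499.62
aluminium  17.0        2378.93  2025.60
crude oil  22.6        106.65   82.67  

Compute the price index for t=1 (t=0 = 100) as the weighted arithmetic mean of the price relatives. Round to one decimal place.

114.4

coal: 53.6 × (230.40/169.96) = 53.6 × 1.355613 = 72.6609
zinc: 6.8 × (5499.62/3836.11) = 6.8 × 1.433645 = 9.7488
aluminium: 17.0 × (2025.60/2378.93) = 17.0 × 0.851475 = 14.4751
crude oil: 22.6 × (82.67/106.65) = 22.6 × 0.775152 = 17.5184
Index = Σ wᵢ·(p₁ᵢ/p₀ᵢ) = 72.6609 + 9.7488 + 14.4751 + 17.5184 = 114.4032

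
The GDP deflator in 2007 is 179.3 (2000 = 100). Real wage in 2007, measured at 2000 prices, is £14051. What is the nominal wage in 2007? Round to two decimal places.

Nominal = Real × (Index/100) = 14051 × (179.3/100)
        = 14051 × 1.793 = 25193.4430

25193.44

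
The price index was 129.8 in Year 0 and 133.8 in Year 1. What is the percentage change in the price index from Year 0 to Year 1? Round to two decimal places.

3.08%

Change = (133.8 − 129.8) / 129.8 × 100
       = 4.0 / 129.8 × 100 = 3.0817%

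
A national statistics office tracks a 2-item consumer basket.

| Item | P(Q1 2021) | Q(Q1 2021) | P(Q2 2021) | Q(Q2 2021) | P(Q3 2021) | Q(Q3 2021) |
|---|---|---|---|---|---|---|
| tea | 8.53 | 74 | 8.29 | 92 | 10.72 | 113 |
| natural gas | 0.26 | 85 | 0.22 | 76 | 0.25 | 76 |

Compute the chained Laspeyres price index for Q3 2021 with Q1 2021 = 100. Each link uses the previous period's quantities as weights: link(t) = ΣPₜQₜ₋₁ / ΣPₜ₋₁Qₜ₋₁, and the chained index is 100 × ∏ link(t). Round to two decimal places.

Link Q1 2021→Q2 2021:
ΣP(Q2 2021)Q(Q1 2021) = 8.29×74 + 0.22×85 = 613.46 + 18.7 = 632.16
ΣP(Q1 2021)Q(Q1 2021) = 8.53×74 + 0.26×85 = 631.22 + 22.1 = 653.32
link = 632.16/653.32 = 0.967612
Link Q2 2021→Q3 2021:
ΣP(Q3 2021)Q(Q2 2021) = 10.72×92 + 0.25×76 = 986.24 + 19 = 1005.24
ΣP(Q2 2021)Q(Q2 2021) = 8.29×92 + 0.22×76 = 762.68 + 16.72 = 779.4
link = 1005.24/779.4 = 1.289761
Chained index = 100 × 0.967612 × 1.289761 = 124.7988

124.80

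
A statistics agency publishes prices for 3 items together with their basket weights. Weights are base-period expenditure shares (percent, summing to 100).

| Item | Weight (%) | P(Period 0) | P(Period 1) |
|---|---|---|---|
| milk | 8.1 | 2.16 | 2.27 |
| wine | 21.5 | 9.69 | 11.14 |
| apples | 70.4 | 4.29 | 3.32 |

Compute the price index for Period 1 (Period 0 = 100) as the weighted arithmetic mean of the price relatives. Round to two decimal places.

milk: 8.1 × (2.27/2.16) = 8.1 × 1.050926 = 8.5125
wine: 21.5 × (11.14/9.69) = 21.5 × 1.149639 = 24.7172
apples: 70.4 × (3.32/4.29) = 70.4 × 0.773893 = 54.4821
Index = Σ wᵢ·(p₁ᵢ/p₀ᵢ) = 8.5125 + 24.7172 + 54.4821 = 87.7118

87.71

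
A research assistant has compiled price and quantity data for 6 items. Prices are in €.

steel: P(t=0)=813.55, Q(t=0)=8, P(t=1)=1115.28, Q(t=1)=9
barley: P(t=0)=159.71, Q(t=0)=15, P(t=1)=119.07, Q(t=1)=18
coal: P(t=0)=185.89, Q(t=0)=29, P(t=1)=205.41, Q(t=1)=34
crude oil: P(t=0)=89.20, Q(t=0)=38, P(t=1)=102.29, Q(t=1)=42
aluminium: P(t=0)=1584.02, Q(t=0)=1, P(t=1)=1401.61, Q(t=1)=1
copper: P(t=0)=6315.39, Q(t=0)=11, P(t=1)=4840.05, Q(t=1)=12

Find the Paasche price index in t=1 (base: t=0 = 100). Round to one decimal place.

85.0

Paasche price index uses current-period quantities as weights.
ΣP(t=1)·Q(t=1) = 1115.28×9 + 119.07×18 + 205.41×34 + 102.29×42 + 1401.61×1 + 4840.05×12 = 10037.52 + 2143.26 + 6983.94 + 4296.18 + 1401.61 + 58080.6 = 82943.11
ΣP(t=0)·Q(t=1) = 813.55×9 + 159.71×18 + 185.89×34 + 89.20×42 + 1584.02×1 + 6315.39×12 = 7321.95 + 2874.78 + 6320.26 + 3746.4 + 1584.02 + 75784.68 = 97632.09
Index = 82943.11 / 97632.09 × 100 = 84.9548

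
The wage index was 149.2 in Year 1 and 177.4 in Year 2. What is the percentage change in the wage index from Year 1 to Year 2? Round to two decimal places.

18.90%

Change = (177.4 − 149.2) / 149.2 × 100
       = 28.2 / 149.2 × 100 = 18.9008%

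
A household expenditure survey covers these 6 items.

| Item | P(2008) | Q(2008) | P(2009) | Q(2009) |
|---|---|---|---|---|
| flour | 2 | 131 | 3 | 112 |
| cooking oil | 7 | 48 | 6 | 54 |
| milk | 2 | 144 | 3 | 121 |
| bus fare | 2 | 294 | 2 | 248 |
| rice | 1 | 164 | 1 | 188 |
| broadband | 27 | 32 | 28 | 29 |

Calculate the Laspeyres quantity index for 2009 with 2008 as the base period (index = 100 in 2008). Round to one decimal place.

Laspeyres quantity index uses base-period prices as weights.
ΣP(2008)·Q(2009) = 2×112 + 7×54 + 2×121 + 2×248 + 1×188 + 27×29 = 224 + 378 + 242 + 496 + 188 + 783 = 2311
ΣP(2008)·Q(2008) = 2×131 + 7×48 + 2×144 + 2×294 + 1×164 + 27×32 = 262 + 336 + 288 + 588 + 164 + 864 = 2502
Index = 2311 / 2502 × 100 = 92.3661

92.4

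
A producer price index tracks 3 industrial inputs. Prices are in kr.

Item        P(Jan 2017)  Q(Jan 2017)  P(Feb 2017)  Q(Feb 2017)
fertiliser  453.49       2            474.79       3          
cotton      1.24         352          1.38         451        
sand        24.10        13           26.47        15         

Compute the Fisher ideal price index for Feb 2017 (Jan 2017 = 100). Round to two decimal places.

107.27

Laspeyres component (base-period weights):
ΣP(Feb 2017)Q(Jan 2017) = 474.79×2 + 1.38×352 + 26.47×13 = 949.58 + 485.76 + 344.11 = 1779.45
ΣP(Jan 2017)Q(Jan 2017) = 453.49×2 + 1.24×352 + 24.10×13 = 906.98 + 436.48 + 313.3 = 1656.76
L = 1779.45 / 1656.76 × 100 = 107.4054
Paasche component (current-period weights):
ΣP(Feb 2017)Q(Feb 2017) = 474.79×3 + 1.38×451 + 26.47×15 = 1424.37 + 622.38 + 397.05 = 2443.8
ΣP(Jan 2017)Q(Feb 2017) = 453.49×3 + 1.24×451 + 24.10×15 = 1360.47 + 559.24 + 361.5 = 2281.21
P = 2443.8 / 2281.21 × 100 = 107.1274
Fisher = √(L × P) = √(107.4054 × 107.1274) = 107.2663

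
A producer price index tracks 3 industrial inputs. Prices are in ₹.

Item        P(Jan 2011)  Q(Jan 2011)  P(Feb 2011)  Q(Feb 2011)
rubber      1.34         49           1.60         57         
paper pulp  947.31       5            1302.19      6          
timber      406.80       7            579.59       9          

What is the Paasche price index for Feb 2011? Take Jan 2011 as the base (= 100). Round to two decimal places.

Paasche price index uses current-period quantities as weights.
ΣP(Feb 2011)·Q(Feb 2011) = 1.60×57 + 1302.19×6 + 579.59×9 = 91.2 + 7813.14 + 5216.31 = 13120.65
ΣP(Jan 2011)·Q(Feb 2011) = 1.34×57 + 947.31×6 + 406.80×9 = 76.38 + 5683.86 + 3661.2 = 9421.44
Index = 13120.65 / 9421.44 × 100 = 139.2637

139.26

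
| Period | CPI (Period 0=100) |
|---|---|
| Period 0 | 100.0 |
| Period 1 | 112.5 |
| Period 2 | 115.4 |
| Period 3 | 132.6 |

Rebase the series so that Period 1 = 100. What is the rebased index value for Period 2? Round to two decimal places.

102.58

Rebased(Period 2) = 115.4 / 112.5 × 100 = 102.5778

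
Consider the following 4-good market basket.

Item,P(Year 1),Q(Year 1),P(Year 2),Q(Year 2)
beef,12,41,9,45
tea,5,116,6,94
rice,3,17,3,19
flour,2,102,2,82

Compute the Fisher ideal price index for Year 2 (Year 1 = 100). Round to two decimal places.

Laspeyres component (base-period weights):
ΣP(Year 2)Q(Year 1) = 9×41 + 6×116 + 3×17 + 2×102 = 369 + 696 + 51 + 204 = 1320
ΣP(Year 1)Q(Year 1) = 12×41 + 5×116 + 3×17 + 2×102 = 492 + 580 + 51 + 204 = 1327
L = 1320 / 1327 × 100 = 99.4725
Paasche component (current-period weights):
ΣP(Year 2)Q(Year 2) = 9×45 + 6×94 + 3×19 + 2×82 = 405 + 564 + 57 + 164 = 1190
ΣP(Year 1)Q(Year 2) = 12×45 + 5×94 + 3×19 + 2×82 = 540 + 470 + 57 + 164 = 1231
P = 1190 / 1231 × 100 = 96.6694
Fisher = √(L × P) = √(99.4725 × 96.6694) = 98.0609

98.06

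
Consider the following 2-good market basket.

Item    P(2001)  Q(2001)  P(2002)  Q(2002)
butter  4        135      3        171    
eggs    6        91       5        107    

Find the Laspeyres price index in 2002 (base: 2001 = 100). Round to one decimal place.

Laspeyres price index uses base-period quantities as weights.
ΣP(2002)·Q(2001) = 3×135 + 5×91 = 405 + 455 = 860
ΣP(2001)·Q(2001) = 4×135 + 6×91 = 540 + 546 = 1086
Index = 860 / 1086 × 100 = 79.1897

79.2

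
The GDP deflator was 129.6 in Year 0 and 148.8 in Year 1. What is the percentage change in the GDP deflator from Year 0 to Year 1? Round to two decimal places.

14.81%

Change = (148.8 − 129.6) / 129.6 × 100
       = 19.2 / 129.6 × 100 = 14.8148%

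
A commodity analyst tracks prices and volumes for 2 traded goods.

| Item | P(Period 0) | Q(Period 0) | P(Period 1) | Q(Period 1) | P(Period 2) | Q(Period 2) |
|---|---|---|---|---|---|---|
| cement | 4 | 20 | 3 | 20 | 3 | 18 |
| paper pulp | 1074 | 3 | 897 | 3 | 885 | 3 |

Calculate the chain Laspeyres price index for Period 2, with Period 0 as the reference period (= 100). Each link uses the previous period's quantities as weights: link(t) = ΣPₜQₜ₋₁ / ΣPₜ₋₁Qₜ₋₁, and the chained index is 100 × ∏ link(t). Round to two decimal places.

82.22

Link Period 0→Period 1:
ΣP(Period 1)Q(Period 0) = 3×20 + 897×3 = 60 + 2691 = 2751
ΣP(Period 0)Q(Period 0) = 4×20 + 1074×3 = 80 + 3222 = 3302
link = 2751/3302 = 0.833131
Link Period 1→Period 2:
ΣP(Period 2)Q(Period 1) = 3×20 + 885×3 = 60 + 2655 = 2715
ΣP(Period 1)Q(Period 1) = 3×20 + 897×3 = 60 + 2691 = 2751
link = 2715/2751 = 0.986914
Chained index = 100 × 0.833131 × 0.986914 = 82.2229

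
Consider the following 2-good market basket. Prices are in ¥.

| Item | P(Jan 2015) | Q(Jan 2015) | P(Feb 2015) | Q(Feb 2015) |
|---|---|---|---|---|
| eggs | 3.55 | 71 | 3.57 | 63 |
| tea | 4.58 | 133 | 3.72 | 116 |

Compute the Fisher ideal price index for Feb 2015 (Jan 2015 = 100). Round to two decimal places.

Laspeyres component (base-period weights):
ΣP(Feb 2015)Q(Jan 2015) = 3.57×71 + 3.72×133 = 253.47 + 494.76 = 748.23
ΣP(Jan 2015)Q(Jan 2015) = 3.55×71 + 4.58×133 = 252.05 + 609.14 = 861.19
L = 748.23 / 861.19 × 100 = 86.8833
Paasche component (current-period weights):
ΣP(Feb 2015)Q(Feb 2015) = 3.57×63 + 3.72×116 = 224.91 + 431.52 = 656.43
ΣP(Jan 2015)Q(Feb 2015) = 3.55×63 + 4.58×116 = 223.65 + 531.28 = 754.93
P = 656.43 / 754.93 × 100 = 86.9524
Fisher = √(L × P) = √(86.8833 × 86.9524) = 86.9178

86.92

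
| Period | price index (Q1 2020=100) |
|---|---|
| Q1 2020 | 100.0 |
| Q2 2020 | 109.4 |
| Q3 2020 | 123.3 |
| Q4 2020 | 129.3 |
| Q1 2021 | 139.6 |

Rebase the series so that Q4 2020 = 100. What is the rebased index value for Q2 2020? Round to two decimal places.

Rebased(Q2 2020) = 109.4 / 129.3 × 100 = 84.6094

84.61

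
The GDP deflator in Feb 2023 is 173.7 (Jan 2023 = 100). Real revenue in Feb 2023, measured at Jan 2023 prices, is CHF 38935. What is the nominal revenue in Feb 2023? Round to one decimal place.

67630.1

Nominal = Real × (Index/100) = 38935 × (173.7/100)
        = 38935 × 1.737 = 67630.0950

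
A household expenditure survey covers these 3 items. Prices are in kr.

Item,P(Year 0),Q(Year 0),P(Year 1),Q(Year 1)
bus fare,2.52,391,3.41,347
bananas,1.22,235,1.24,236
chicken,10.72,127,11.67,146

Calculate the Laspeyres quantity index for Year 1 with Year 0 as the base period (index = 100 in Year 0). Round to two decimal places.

103.57

Laspeyres quantity index uses base-period prices as weights.
ΣP(Year 0)·Q(Year 1) = 2.52×347 + 1.22×236 + 10.72×146 = 874.44 + 287.92 + 1565.12 = 2727.48
ΣP(Year 0)·Q(Year 0) = 2.52×391 + 1.22×235 + 10.72×127 = 985.32 + 286.7 + 1361.44 = 2633.46
Index = 2727.48 / 2633.46 × 100 = 103.5702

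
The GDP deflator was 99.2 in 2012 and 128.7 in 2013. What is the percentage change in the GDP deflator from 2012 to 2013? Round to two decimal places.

29.74%

Change = (128.7 − 99.2) / 99.2 × 100
       = 29.5 / 99.2 × 100 = 29.7379%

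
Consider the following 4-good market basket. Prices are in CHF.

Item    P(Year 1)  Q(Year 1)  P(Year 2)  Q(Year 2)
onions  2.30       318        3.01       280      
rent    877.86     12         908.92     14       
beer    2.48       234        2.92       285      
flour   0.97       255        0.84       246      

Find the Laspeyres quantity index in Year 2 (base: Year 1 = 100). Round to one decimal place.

Laspeyres quantity index uses base-period prices as weights.
ΣP(Year 1)·Q(Year 2) = 2.30×280 + 877.86×14 + 2.48×285 + 0.97×246 = 644 + 12290.04 + 706.8 + 238.62 = 13879.46
ΣP(Year 1)·Q(Year 1) = 2.30×318 + 877.86×12 + 2.48×234 + 0.97×255 = 731.4 + 10534.32 + 580.32 + 247.35 = 12093.39
Index = 13879.46 / 12093.39 × 100 = 114.7690

114.8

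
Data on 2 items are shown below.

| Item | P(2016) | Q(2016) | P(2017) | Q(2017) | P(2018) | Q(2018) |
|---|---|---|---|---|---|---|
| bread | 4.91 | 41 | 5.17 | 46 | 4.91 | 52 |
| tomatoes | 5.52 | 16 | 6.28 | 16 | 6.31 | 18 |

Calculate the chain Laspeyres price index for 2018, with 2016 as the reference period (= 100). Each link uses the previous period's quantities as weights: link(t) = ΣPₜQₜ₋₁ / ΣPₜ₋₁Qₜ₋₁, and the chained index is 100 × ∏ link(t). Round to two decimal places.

104.22

Link 2016→2017:
ΣP(2017)Q(2016) = 5.17×41 + 6.28×16 = 211.97 + 100.48 = 312.45
ΣP(2016)Q(2016) = 4.91×41 + 5.52×16 = 201.31 + 88.32 = 289.63
link = 312.45/289.63 = 1.078790
Link 2017→2018:
ΣP(2018)Q(2017) = 4.91×46 + 6.31×16 = 225.86 + 100.96 = 326.82
ΣP(2017)Q(2017) = 5.17×46 + 6.28×16 = 237.82 + 100.48 = 338.3
link = 326.82/338.3 = 0.966066
Chained index = 100 × 1.078790 × 0.966066 = 104.2182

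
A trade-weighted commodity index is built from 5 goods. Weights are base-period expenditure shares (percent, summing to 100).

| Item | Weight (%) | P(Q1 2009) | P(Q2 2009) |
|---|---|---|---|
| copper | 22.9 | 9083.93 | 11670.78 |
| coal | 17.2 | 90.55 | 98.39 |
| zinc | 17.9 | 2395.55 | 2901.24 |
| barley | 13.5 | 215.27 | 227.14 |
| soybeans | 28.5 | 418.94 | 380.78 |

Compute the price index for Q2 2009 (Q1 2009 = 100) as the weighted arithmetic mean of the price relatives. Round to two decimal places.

109.94

copper: 22.9 × (11670.78/9083.93) = 22.9 × 1.284772 = 29.4213
coal: 17.2 × (98.39/90.55) = 17.2 × 1.086582 = 18.6892
zinc: 17.9 × (2901.24/2395.55) = 17.9 × 1.211096 = 21.6786
barley: 13.5 × (227.14/215.27) = 13.5 × 1.055140 = 14.2444
soybeans: 28.5 × (380.78/418.94) = 28.5 × 0.908913 = 25.9040
Index = Σ wᵢ·(p₁ᵢ/p₀ᵢ) = 29.4213 + 18.6892 + 21.6786 + 14.2444 + 25.9040 = 109.9375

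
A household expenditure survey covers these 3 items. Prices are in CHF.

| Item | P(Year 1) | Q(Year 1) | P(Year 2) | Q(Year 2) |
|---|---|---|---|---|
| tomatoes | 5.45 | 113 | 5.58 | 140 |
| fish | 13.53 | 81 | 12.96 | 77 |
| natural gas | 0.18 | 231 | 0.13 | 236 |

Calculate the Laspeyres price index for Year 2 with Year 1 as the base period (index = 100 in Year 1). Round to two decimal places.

Laspeyres price index uses base-period quantities as weights.
ΣP(Year 2)·Q(Year 1) = 5.58×113 + 12.96×81 + 0.13×231 = 630.54 + 1049.76 + 30.03 = 1710.33
ΣP(Year 1)·Q(Year 1) = 5.45×113 + 13.53×81 + 0.18×231 = 615.85 + 1095.93 + 41.58 = 1753.36
Index = 1710.33 / 1753.36 × 100 = 97.5459

97.55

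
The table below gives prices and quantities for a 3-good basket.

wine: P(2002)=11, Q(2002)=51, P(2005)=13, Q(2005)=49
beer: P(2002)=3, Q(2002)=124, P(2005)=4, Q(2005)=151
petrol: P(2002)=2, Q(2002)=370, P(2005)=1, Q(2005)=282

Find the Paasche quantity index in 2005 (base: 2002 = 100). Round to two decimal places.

Paasche quantity index uses current-period prices as weights.
ΣP(2005)·Q(2005) = 13×49 + 4×151 + 1×282 = 637 + 604 + 282 = 1523
ΣP(2005)·Q(2002) = 13×51 + 4×124 + 1×370 = 663 + 496 + 370 = 1529
Index = 1523 / 1529 × 100 = 99.6076

99.61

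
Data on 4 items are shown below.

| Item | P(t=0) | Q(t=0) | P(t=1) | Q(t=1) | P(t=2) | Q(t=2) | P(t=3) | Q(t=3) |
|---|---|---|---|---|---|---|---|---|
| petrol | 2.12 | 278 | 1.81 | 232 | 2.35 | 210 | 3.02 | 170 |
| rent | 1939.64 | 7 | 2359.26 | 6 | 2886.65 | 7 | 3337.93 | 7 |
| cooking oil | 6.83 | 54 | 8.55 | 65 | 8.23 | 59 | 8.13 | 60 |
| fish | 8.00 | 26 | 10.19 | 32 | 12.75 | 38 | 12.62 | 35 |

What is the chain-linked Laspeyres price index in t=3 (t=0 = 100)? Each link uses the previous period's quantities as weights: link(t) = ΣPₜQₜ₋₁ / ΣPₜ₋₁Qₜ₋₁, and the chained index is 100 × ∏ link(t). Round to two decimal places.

168.67

Link t=0→t=1:
ΣP(t=1)Q(t=0) = 1.81×278 + 2359.26×7 + 8.55×54 + 10.19×26 = 503.18 + 16514.82 + 461.7 + 264.94 = 17744.64
ΣP(t=0)Q(t=0) = 2.12×278 + 1939.64×7 + 6.83×54 + 8.00×26 = 589.36 + 13577.48 + 368.82 + 208 = 14743.66
link = 17744.64/14743.66 = 1.203544
Link t=1→t=2:
ΣP(t=2)Q(t=1) = 2.35×232 + 2886.65×6 + 8.23×65 + 12.75×32 = 545.2 + 17319.9 + 534.95 + 408 = 18808.05
ΣP(t=1)Q(t=1) = 1.81×232 + 2359.26×6 + 8.55×65 + 10.19×32 = 419.92 + 14155.56 + 555.75 + 326.08 = 15457.31
link = 18808.05/15457.31 = 1.216774
Link t=2→t=3:
ΣP(t=3)Q(t=2) = 3.02×210 + 3337.93×7 + 8.13×59 + 12.62×38 = 634.2 + 23365.51 + 479.67 + 479.56 = 24958.94
ΣP(t=2)Q(t=2) = 2.35×210 + 2886.65×7 + 8.23×59 + 12.75×38 = 493.5 + 20206.55 + 485.57 + 484.5 = 21670.12
link = 24958.94/21670.12 = 1.151768
Chained index = 100 × 1.203544 × 1.216774 × 1.151768 = 168.6695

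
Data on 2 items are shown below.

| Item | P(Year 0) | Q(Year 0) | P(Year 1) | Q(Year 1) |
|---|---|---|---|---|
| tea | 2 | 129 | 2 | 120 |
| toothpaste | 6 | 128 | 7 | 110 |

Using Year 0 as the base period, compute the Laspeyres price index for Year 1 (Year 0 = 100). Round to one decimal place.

Laspeyres price index uses base-period quantities as weights.
ΣP(Year 1)·Q(Year 0) = 2×129 + 7×128 = 258 + 896 = 1154
ΣP(Year 0)·Q(Year 0) = 2×129 + 6×128 = 258 + 768 = 1026
Index = 1154 / 1026 × 100 = 112.4756

112.5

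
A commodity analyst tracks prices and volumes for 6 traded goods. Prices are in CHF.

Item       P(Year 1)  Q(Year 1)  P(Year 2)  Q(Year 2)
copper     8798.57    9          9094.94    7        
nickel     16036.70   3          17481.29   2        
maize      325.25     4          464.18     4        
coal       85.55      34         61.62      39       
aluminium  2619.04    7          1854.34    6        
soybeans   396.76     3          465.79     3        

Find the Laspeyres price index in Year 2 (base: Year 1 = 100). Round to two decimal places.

Laspeyres price index uses base-period quantities as weights.
ΣP(Year 2)·Q(Year 1) = 9094.94×9 + 17481.29×3 + 464.18×4 + 61.62×34 + 1854.34×7 + 465.79×3 = 81854.46 + 52443.87 + 1856.72 + 2095.08 + 12980.38 + 1397.37 = 152627.88
ΣP(Year 1)·Q(Year 1) = 8798.57×9 + 16036.70×3 + 325.25×4 + 85.55×34 + 2619.04×7 + 396.76×3 = 79187.13 + 48110.1 + 1301 + 2908.7 + 18333.28 + 1190.28 = 151030.49
Index = 152627.88 / 151030.49 × 100 = 101.0577

101.06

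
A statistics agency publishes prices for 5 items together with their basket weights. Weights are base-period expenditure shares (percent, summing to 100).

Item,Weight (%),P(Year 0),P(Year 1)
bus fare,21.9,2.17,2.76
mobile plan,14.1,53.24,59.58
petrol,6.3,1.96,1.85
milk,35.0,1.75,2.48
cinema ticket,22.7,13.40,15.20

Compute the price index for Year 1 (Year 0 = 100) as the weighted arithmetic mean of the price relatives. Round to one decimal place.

124.9

bus fare: 21.9 × (2.76/2.17) = 21.9 × 1.271889 = 27.8544
mobile plan: 14.1 × (59.58/53.24) = 14.1 × 1.119083 = 15.7791
petrol: 6.3 × (1.85/1.96) = 6.3 × 0.943878 = 5.9464
milk: 35.0 × (2.48/1.75) = 35.0 × 1.417143 = 49.6000
cinema ticket: 22.7 × (15.20/13.40) = 22.7 × 1.134328 = 25.7493
Index = Σ wᵢ·(p₁ᵢ/p₀ᵢ) = 27.8544 + 15.7791 + 5.9464 + 49.6000 + 25.7493 = 124.9291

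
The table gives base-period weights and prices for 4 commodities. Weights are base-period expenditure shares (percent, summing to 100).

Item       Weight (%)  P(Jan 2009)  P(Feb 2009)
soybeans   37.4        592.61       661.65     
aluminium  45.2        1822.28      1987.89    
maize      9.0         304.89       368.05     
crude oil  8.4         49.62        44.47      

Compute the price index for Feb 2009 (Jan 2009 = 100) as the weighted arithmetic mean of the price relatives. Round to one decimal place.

109.5

soybeans: 37.4 × (661.65/592.61) = 37.4 × 1.116502 = 41.7572
aluminium: 45.2 × (1987.89/1822.28) = 45.2 × 1.090881 = 49.3078
maize: 9.0 × (368.05/304.89) = 9.0 × 1.207157 = 10.8644
crude oil: 8.4 × (44.47/49.62) = 8.4 × 0.896211 = 7.5282
Index = Σ wᵢ·(p₁ᵢ/p₀ᵢ) = 41.7572 + 49.3078 + 10.8644 + 7.5282 = 109.4575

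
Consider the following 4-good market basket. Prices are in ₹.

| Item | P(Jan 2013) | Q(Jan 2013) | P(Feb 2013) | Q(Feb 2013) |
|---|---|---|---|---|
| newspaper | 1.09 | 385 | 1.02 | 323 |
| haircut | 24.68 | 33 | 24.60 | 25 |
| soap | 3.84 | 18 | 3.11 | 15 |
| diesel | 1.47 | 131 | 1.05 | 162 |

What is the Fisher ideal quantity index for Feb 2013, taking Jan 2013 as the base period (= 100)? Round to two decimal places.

Laspeyres component (base-period weights):
ΣP(Jan 2013)Q(Feb 2013) = 1.09×323 + 24.68×25 + 3.84×15 + 1.47×162 = 352.07 + 617 + 57.6 + 238.14 = 1264.81
ΣP(Jan 2013)Q(Jan 2013) = 1.09×385 + 24.68×33 + 3.84×18 + 1.47×131 = 419.65 + 814.44 + 69.12 + 192.57 = 1495.78
L = 1264.81 / 1495.78 × 100 = 84.5586
Paasche component (current-period weights):
ΣP(Feb 2013)Q(Feb 2013) = 1.02×323 + 24.60×25 + 3.11×15 + 1.05×162 = 329.46 + 615 + 46.65 + 170.1 = 1161.21
ΣP(Feb 2013)Q(Jan 2013) = 1.02×385 + 24.60×33 + 3.11×18 + 1.05×131 = 392.7 + 811.8 + 55.98 + 137.55 = 1398.03
P = 1161.21 / 1398.03 × 100 = 83.0604
Fisher = √(L × P) = √(84.5586 × 83.0604) = 83.8062

83.81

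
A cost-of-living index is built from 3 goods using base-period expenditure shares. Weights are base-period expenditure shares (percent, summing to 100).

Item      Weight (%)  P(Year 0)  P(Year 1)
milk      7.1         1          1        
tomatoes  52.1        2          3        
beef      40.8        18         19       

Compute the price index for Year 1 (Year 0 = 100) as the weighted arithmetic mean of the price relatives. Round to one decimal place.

128.3

milk: 7.1 × (1/1) = 7.1 × 1.000000 = 7.1000
tomatoes: 52.1 × (3/2) = 52.1 × 1.500000 = 78.1500
beef: 40.8 × (19/18) = 40.8 × 1.055556 = 43.0667
Index = Σ wᵢ·(p₁ᵢ/p₀ᵢ) = 7.1000 + 78.1500 + 43.0667 = 128.3167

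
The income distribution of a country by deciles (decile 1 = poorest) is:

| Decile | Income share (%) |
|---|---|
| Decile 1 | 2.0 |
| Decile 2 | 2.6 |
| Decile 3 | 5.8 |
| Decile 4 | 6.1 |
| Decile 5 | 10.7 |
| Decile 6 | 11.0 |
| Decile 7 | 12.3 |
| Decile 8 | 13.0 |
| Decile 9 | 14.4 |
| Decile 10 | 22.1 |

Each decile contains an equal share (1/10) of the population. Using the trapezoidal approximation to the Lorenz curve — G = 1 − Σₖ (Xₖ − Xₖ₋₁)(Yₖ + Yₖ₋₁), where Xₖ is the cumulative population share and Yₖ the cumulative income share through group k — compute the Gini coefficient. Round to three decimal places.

Cumulative income shares Yₖ: 0.0200, 0.0460, 0.1040, 0.1650, 0.2720, 0.3820, 0.5050, 0.6350, 0.7790, 1.0000
Σ (Xₖ−Xₖ₋₁)(Yₖ+Yₖ₋₁) = (1/10)(0.0200+0.0000) + (1/10)(0.0460+0.0200) + (1/10)(0.1040+0.0460) + (1/10)(0.1650+0.1040) + (1/10)(0.2720+0.1650) + (1/10)(0.3820+0.2720) + (1/10)(0.5050+0.3820) + (1/10)(0.6350+0.5050) + (1/10)(0.7790+0.6350) + (1/10)(1.0000+0.7790)
  = 0.0020 + 0.0066 + 0.0150 + 0.0269 + 0.0437 + 0.0654 + 0.0887 + 0.1140 + 0.1414 + 0.1779 = 0.6816
G = 1 − 0.6816 = 0.3184

0.318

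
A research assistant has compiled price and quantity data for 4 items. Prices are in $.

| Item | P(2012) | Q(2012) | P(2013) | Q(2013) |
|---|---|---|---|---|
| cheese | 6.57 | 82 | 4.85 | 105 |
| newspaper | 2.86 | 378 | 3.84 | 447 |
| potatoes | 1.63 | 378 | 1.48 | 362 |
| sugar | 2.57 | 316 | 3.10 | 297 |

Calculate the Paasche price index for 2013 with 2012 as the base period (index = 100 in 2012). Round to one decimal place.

110.9

Paasche price index uses current-period quantities as weights.
ΣP(2013)·Q(2013) = 4.85×105 + 3.84×447 + 1.48×362 + 3.10×297 = 509.25 + 1716.48 + 535.76 + 920.7 = 3682.19
ΣP(2012)·Q(2013) = 6.57×105 + 2.86×447 + 1.63×362 + 2.57×297 = 689.85 + 1278.42 + 590.06 + 763.29 = 3321.62
Index = 3682.19 / 3321.62 × 100 = 110.8552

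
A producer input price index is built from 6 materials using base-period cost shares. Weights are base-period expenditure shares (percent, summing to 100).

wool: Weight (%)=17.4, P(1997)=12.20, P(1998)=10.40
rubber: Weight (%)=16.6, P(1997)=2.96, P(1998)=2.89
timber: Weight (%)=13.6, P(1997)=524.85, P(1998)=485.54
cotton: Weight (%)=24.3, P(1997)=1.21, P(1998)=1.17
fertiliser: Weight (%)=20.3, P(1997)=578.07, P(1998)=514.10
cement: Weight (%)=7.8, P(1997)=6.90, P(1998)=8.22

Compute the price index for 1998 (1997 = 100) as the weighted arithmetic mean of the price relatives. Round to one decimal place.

wool: 17.4 × (10.40/12.20) = 17.4 × 0.852459 = 14.8328
rubber: 16.6 × (2.89/2.96) = 16.6 × 0.976351 = 16.2074
timber: 13.6 × (485.54/524.85) = 13.6 × 0.925102 = 12.5814
cotton: 24.3 × (1.17/1.21) = 24.3 × 0.966942 = 23.4967
fertiliser: 20.3 × (514.10/578.07) = 20.3 × 0.889339 = 18.0536
cement: 7.8 × (8.22/6.90) = 7.8 × 1.191304 = 9.2922
Index = Σ wᵢ·(p₁ᵢ/p₀ᵢ) = 14.8328 + 16.2074 + 12.5814 + 23.4967 + 18.0536 + 9.2922 = 94.4641

94.5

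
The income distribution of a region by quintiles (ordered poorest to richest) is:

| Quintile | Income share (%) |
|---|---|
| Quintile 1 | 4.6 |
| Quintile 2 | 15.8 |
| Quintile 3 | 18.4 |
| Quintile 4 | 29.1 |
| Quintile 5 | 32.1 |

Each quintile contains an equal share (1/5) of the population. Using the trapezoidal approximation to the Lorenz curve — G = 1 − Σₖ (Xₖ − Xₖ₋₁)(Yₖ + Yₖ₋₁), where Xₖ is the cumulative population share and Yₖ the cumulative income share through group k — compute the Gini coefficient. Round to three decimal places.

0.273

Cumulative income shares Yₖ: 0.0460, 0.2040, 0.3880, 0.6790, 1.0000
Σ (Xₖ−Xₖ₋₁)(Yₖ+Yₖ₋₁) = (1/5)(0.0460+0.0000) + (1/5)(0.2040+0.0460) + (1/5)(0.3880+0.2040) + (1/5)(0.6790+0.3880) + (1/5)(1.0000+0.6790)
  = 0.0092 + 0.0500 + 0.1184 + 0.2134 + 0.3358 = 0.7268
G = 1 − 0.7268 = 0.2732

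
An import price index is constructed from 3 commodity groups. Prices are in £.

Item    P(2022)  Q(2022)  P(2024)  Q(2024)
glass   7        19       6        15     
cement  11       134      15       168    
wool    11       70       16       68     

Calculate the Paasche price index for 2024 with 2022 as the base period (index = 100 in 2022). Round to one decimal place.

136.9

Paasche price index uses current-period quantities as weights.
ΣP(2024)·Q(2024) = 6×15 + 15×168 + 16×68 = 90 + 2520 + 1088 = 3698
ΣP(2022)·Q(2024) = 7×15 + 11×168 + 11×68 = 105 + 1848 + 748 = 2701
Index = 3698 / 2701 × 100 = 136.9123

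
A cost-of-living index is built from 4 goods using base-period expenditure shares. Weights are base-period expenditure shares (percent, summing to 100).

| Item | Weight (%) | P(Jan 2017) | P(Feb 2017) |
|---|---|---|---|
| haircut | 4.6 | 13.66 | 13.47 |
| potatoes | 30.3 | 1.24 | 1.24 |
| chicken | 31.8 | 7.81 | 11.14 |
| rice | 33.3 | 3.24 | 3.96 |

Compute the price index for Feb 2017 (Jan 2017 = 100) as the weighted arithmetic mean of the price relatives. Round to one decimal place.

120.9

haircut: 4.6 × (13.47/13.66) = 4.6 × 0.986091 = 4.5360
potatoes: 30.3 × (1.24/1.24) = 30.3 × 1.000000 = 30.3000
chicken: 31.8 × (11.14/7.81) = 31.8 × 1.426376 = 45.3588
rice: 33.3 × (3.96/3.24) = 33.3 × 1.222222 = 40.7000
Index = Σ wᵢ·(p₁ᵢ/p₀ᵢ) = 4.5360 + 30.3000 + 45.3588 + 40.7000 = 120.8948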